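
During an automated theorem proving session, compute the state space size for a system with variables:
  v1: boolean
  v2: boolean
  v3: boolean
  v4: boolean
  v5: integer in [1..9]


State space = product of domain sizes of all variables.
Domain sizes:
  v1 (boolean): 2
  v2 (boolean): 2
  v3 (boolean): 2
  v4 (boolean): 2
  v5 (integer in [1..9]): 9
Product = 2 * 2 * 2 * 2 * 9 = 144

144


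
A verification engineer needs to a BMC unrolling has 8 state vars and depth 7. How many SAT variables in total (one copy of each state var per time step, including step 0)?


BMC unrolls to depth k, creating one copy of each state var for steps 0..k.
Step count = 7 + 1 = 8 (steps 0 through 7)
Vars per step = 8
Total = 8 * 8 = 64

64


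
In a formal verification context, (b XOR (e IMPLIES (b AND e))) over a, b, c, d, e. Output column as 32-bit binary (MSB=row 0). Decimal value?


Formula: (b XOR (e IMPLIES (b AND e))) over a, b, c, d, e (32 rows)
Evaluate each row (bits = a,b,c,d,e, MSB first):
  row 0 [00000]: (0 XOR (0 IMPLIES (0 AND 0))) -> 1
  row 1 [00001]: (0 XOR (1 IMPLIES (0 AND 1))) -> 0
  row 2 [00010]: (0 XOR (0 IMPLIES (0 AND 0))) -> 1
  row 3 [00011]: (0 XOR (1 IMPLIES (0 AND 1))) -> 0
  row 4 [00100]: (0 XOR (0 IMPLIES (0 AND 0))) -> 1
  row 5 [00101]: (0 XOR (1 IMPLIES (0 AND 1))) -> 0
  row 6 [00110]: (0 XOR (0 IMPLIES (0 AND 0))) -> 1
  row 7 [00111]: (0 XOR (1 IMPLIES (0 AND 1))) -> 0
  row 8 [01000]: (1 XOR (0 IMPLIES (1 AND 0))) -> 0
  row 9 [01001]: (1 XOR (1 IMPLIES (1 AND 1))) -> 0
  row 10 [01010]: (1 XOR (0 IMPLIES (1 AND 0))) -> 0
  row 11 [01011]: (1 XOR (1 IMPLIES (1 AND 1))) -> 0
  row 12 [01100]: (1 XOR (0 IMPLIES (1 AND 0))) -> 0
  row 13 [01101]: (1 XOR (1 IMPLIES (1 AND 1))) -> 0
  row 14 [01110]: (1 XOR (0 IMPLIES (1 AND 0))) -> 0
  row 15 [01111]: (1 XOR (1 IMPLIES (1 AND 1))) -> 0
  row 16 [10000]: (0 XOR (0 IMPLIES (0 AND 0))) -> 1
  row 17 [10001]: (0 XOR (1 IMPLIES (0 AND 1))) -> 0
  row 18 [10010]: (0 XOR (0 IMPLIES (0 AND 0))) -> 1
  row 19 [10011]: (0 XOR (1 IMPLIES (0 AND 1))) -> 0
  row 20 [10100]: (0 XOR (0 IMPLIES (0 AND 0))) -> 1
  row 21 [10101]: (0 XOR (1 IMPLIES (0 AND 1))) -> 0
  row 22 [10110]: (0 XOR (0 IMPLIES (0 AND 0))) -> 1
  row 23 [10111]: (0 XOR (1 IMPLIES (0 AND 1))) -> 0
  row 24 [11000]: (1 XOR (0 IMPLIES (1 AND 0))) -> 0
  row 25 [11001]: (1 XOR (1 IMPLIES (1 AND 1))) -> 0
  row 26 [11010]: (1 XOR (0 IMPLIES (1 AND 0))) -> 0
  row 27 [11011]: (1 XOR (1 IMPLIES (1 AND 1))) -> 0
  row 28 [11100]: (1 XOR (0 IMPLIES (1 AND 0))) -> 0
  row 29 [11101]: (1 XOR (1 IMPLIES (1 AND 1))) -> 0
  row 30 [11110]: (1 XOR (0 IMPLIES (1 AND 0))) -> 0
  row 31 [11111]: (1 XOR (1 IMPLIES (1 AND 1))) -> 0
Full result column, 4 rows per line (a,b,c fixed per line; d,e runs 00..11 left to right):
  rows 0-3 [a,b,c=000]: 1010  = hex A
  rows 4-7 [a,b,c=001]: 1010  = hex A
  rows 8-11 [a,b,c=010]: 0000  = hex 0
  rows 12-15 [a,b,c=011]: 0000  = hex 0
  rows 16-19 [a,b,c=100]: 1010  = hex A
  rows 20-23 [a,b,c=101]: 1010  = hex A
  rows 24-27 [a,b,c=110]: 0000  = hex 0
  rows 28-31 [a,b,c=111]: 0000  = hex 0
Output column (row 0 .. row 31) = 10101010000000001010101000000000
Output column grouped in 4s = 1010 1010 0000 0000 1010 1010 0000 0000 = 0xAA00AA00
Convert to decimal digit by digit (value = value*16 + digit):
  A -> 10
  10*16 + 10 (A) = 170
  170*16 + 0 = 2720
  2720*16 + 0 = 43520
  43520*16 + 10 (A) = 696330
  696330*16 + 10 (A) = 11141290
  11141290*16 + 0 = 178260640
  178260640*16 + 0 = 2852170240
Decimal = 2852170240

2852170240


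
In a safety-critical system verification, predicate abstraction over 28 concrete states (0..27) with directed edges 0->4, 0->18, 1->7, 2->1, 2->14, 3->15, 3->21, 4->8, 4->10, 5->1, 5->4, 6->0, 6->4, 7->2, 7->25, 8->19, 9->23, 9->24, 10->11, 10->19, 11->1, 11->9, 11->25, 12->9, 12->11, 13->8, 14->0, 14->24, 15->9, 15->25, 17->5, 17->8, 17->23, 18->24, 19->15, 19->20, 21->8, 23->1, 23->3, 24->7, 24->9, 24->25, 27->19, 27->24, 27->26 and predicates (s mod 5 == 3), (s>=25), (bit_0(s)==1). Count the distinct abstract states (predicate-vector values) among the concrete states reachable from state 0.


BFS from 0:
Concrete reachable: {0, 1, 2, 3, 4, 7, 8, 9, 10, 11, 14, 15, 18, 19, 20, 21, 23, 24, 25}
Abstract via predicates (s mod 5 == 3), (s>=25), (bit_0(s)==1):
  (0,0,0) <- {0, 2, 4, 10, 14, 20, 24}
  (0,0,1) <- {1, 7, 9, 11, 15, 19, 21}
  (0,1,1) <- {25}
  (1,0,0) <- {8, 18}
  (1,0,1) <- {3, 23}
Distinct abstract states = 5

5


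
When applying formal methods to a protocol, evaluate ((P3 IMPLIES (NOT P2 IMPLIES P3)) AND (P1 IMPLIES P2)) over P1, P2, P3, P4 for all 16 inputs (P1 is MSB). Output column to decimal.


Formula: ((P3 IMPLIES (NOT P2 IMPLIES P3)) AND (P1 IMPLIES P2)) over P1, P2, P3, P4 (16 rows)
Evaluate each row (bits = P1,P2,P3,P4, MSB first):
  row 0 [0000]: ((0 IMPLIES (NOT 0 IMPLIES 0)) AND (0 IMPLIES 0)) -> 1
  row 1 [0001]: ((0 IMPLIES (NOT 0 IMPLIES 0)) AND (0 IMPLIES 0)) -> 1
  row 2 [0010]: ((1 IMPLIES (NOT 0 IMPLIES 1)) AND (0 IMPLIES 0)) -> 1
  row 3 [0011]: ((1 IMPLIES (NOT 0 IMPLIES 1)) AND (0 IMPLIES 0)) -> 1
  row 4 [0100]: ((0 IMPLIES (NOT 1 IMPLIES 0)) AND (0 IMPLIES 1)) -> 1
  row 5 [0101]: ((0 IMPLIES (NOT 1 IMPLIES 0)) AND (0 IMPLIES 1)) -> 1
  row 6 [0110]: ((1 IMPLIES (NOT 1 IMPLIES 1)) AND (0 IMPLIES 1)) -> 1
  row 7 [0111]: ((1 IMPLIES (NOT 1 IMPLIES 1)) AND (0 IMPLIES 1)) -> 1
  row 8 [1000]: ((0 IMPLIES (NOT 0 IMPLIES 0)) AND (1 IMPLIES 0)) -> 0
  row 9 [1001]: ((0 IMPLIES (NOT 0 IMPLIES 0)) AND (1 IMPLIES 0)) -> 0
  row 10 [1010]: ((1 IMPLIES (NOT 0 IMPLIES 1)) AND (1 IMPLIES 0)) -> 0
  row 11 [1011]: ((1 IMPLIES (NOT 0 IMPLIES 1)) AND (1 IMPLIES 0)) -> 0
  row 12 [1100]: ((0 IMPLIES (NOT 1 IMPLIES 0)) AND (1 IMPLIES 1)) -> 1
  row 13 [1101]: ((0 IMPLIES (NOT 1 IMPLIES 0)) AND (1 IMPLIES 1)) -> 1
  row 14 [1110]: ((1 IMPLIES (NOT 1 IMPLIES 1)) AND (1 IMPLIES 1)) -> 1
  row 15 [1111]: ((1 IMPLIES (NOT 1 IMPLIES 1)) AND (1 IMPLIES 1)) -> 1
Full result column, 4 rows per line (P1,P2 fixed per line; P3,P4 runs 00..11 left to right):
  rows 0-3 [P1,P2=00]: 1111  = hex F
  rows 4-7 [P1,P2=01]: 1111  = hex F
  rows 8-11 [P1,P2=10]: 0000  = hex 0
  rows 12-15 [P1,P2=11]: 1111  = hex F
Output column (row 0 .. row 15) = 1111111100001111
Output column grouped in 4s = 1111 1111 0000 1111 = 0xFF0F
Convert to decimal digit by digit (value = value*16 + digit):
  F -> 15
  15*16 + 15 (F) = 255
  255*16 + 0 = 4080
  4080*16 + 15 (F) = 65295
Decimal = 65295

65295


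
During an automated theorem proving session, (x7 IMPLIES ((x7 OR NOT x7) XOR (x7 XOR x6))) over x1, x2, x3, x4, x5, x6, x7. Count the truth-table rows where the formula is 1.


Formula: (x7 IMPLIES ((x7 OR NOT x7) XOR (x7 XOR x6))) over 7 vars (128 rows)
Evaluate each row (x1, x2, x3, x4, x5, x6, x7 as bits, MSB first):
  row 0 [0000000]: (0 IMPLIES ((0 OR NOT 0) XOR (0 XOR 0))) -> 1
  row 1 [0000001]: (1 IMPLIES ((1 OR NOT 1) XOR (1 XOR 0))) -> 0
  row 2 [0000010]: (0 IMPLIES ((0 OR NOT 0) XOR (0 XOR 1))) -> 1
  row 3 [0000011]: (1 IMPLIES ((1 OR NOT 1) XOR (1 XOR 1))) -> 1
  row 4 [0000100]: (0 IMPLIES ((0 OR NOT 0) XOR (0 XOR 0))) -> 1
  (every remaining row is evaluated the same way; all 128 results are listed next)
Full result column, 8 rows per line (x1,x2,x3,x4 fixed per line; x5,x6,x7 runs 000..111 left to right):
  rows 0-7 [x1,x2,x3,x4=0000]: 10111011  (ones: 6)
  rows 8-15 [x1,x2,x3,x4=0001]: 10111011  (ones: 6)
  rows 16-23 [x1,x2,x3,x4=0010]: 10111011  (ones: 6)
  rows 24-31 [x1,x2,x3,x4=0011]: 10111011  (ones: 6)
  rows 32-39 [x1,x2,x3,x4=0100]: 10111011  (ones: 6)
  rows 40-47 [x1,x2,x3,x4=0101]: 10111011  (ones: 6)
  rows 48-55 [x1,x2,x3,x4=0110]: 10111011  (ones: 6)
  rows 56-63 [x1,x2,x3,x4=0111]: 10111011  (ones: 6)
  rows 64-71 [x1,x2,x3,x4=1000]: 10111011  (ones: 6)
  rows 72-79 [x1,x2,x3,x4=1001]: 10111011  (ones: 6)
  rows 80-87 [x1,x2,x3,x4=1010]: 10111011  (ones: 6)
  rows 88-95 [x1,x2,x3,x4=1011]: 10111011  (ones: 6)
  rows 96-103 [x1,x2,x3,x4=1100]: 10111011  (ones: 6)
  rows 104-111 [x1,x2,x3,x4=1101]: 10111011  (ones: 6)
  rows 112-119 [x1,x2,x3,x4=1110]: 10111011  (ones: 6)
  rows 120-127 [x1,x2,x3,x4=1111]: 10111011  (ones: 6)
Count of 1-rows = 6+6+6+6+6+6+6+6+6+6+6+6+6+6+6+6 = 96

96


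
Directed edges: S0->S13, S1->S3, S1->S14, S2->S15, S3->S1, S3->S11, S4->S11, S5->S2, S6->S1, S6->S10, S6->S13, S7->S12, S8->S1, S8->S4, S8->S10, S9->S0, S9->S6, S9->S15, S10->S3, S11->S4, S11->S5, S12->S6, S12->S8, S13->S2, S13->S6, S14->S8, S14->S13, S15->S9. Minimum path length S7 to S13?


BFS layer-by-layer from S7:
  dist 0: {S7}
  dist 1: {S12}
  dist 2: {S6, S8}
  dist 3: {S1, S4, S10, S13}
  -> S13 reached at distance 3
Shortest path length = 3

3


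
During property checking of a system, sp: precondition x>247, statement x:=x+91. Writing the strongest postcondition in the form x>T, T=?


Formula: sp(P, x:=E) = exists old_x. (x = E[old_x/x]) AND P[old_x/x] (old_x is the value of x before the assignment; eliminate old_x by solving x = E[old_x/x] for old_x)
Step 1: Precondition P: x>247, i.e. old_x > 247
Step 2: Assignment gives x = old_x + 91, so old_x = x - 91
Step 3: Substitute into P: x - 91 > 247
Step 4: Simplify: x > 247+91 = 338

338


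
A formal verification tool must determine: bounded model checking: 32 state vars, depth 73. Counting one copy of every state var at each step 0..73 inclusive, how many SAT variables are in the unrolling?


BMC unrolls to depth k, creating one copy of each state var for steps 0..k.
Step count = 73 + 1 = 74 (steps 0 through 73)
Vars per step = 32
Total = 32 * 74 = 2368

2368


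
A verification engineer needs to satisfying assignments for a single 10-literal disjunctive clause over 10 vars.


Step 1: Total=2^10=1024
Step 2: Unsat when all 10 false: 2^0=1
Step 3: Sat=1024-1=1023

1023


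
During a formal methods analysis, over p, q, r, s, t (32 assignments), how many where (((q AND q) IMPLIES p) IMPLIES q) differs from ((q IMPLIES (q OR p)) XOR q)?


F1 = (((q AND q) IMPLIES p) IMPLIES q)
F2 = ((q IMPLIES (q OR p)) XOR q)
Evaluate both on each of 32 rows (bits = p,q,r,s,t):
  row 0 [00000]: F1=0 F2=1 (differ) -> 1
  row 1 [00001]: F1=0 F2=1 (differ) -> 1
  row 2 [00010]: F1=0 F2=1 (differ) -> 1
  row 3 [00011]: F1=0 F2=1 (differ) -> 1
  row 4 [00100]: F1=0 F2=1 (differ) -> 1
  row 5 [00101]: F1=0 F2=1 (differ) -> 1
  row 6 [00110]: F1=0 F2=1 (differ) -> 1
  row 7 [00111]: F1=0 F2=1 (differ) -> 1
  row 8 [01000]: F1=1 F2=0 (differ) -> 1
  row 9 [01001]: F1=1 F2=0 (differ) -> 1
  row 10 [01010]: F1=1 F2=0 (differ) -> 1
  row 11 [01011]: F1=1 F2=0 (differ) -> 1
  row 12 [01100]: F1=1 F2=0 (differ) -> 1
  row 13 [01101]: F1=1 F2=0 (differ) -> 1
  row 14 [01110]: F1=1 F2=0 (differ) -> 1
  row 15 [01111]: F1=1 F2=0 (differ) -> 1
  row 16 [10000]: F1=0 F2=1 (differ) -> 1
  row 17 [10001]: F1=0 F2=1 (differ) -> 1
  row 18 [10010]: F1=0 F2=1 (differ) -> 1
  row 19 [10011]: F1=0 F2=1 (differ) -> 1
  row 20 [10100]: F1=0 F2=1 (differ) -> 1
  row 21 [10101]: F1=0 F2=1 (differ) -> 1
  row 22 [10110]: F1=0 F2=1 (differ) -> 1
  row 23 [10111]: F1=0 F2=1 (differ) -> 1
  row 24 [11000]: F1=1 F2=0 (differ) -> 1
  row 25 [11001]: F1=1 F2=0 (differ) -> 1
  row 26 [11010]: F1=1 F2=0 (differ) -> 1
  row 27 [11011]: F1=1 F2=0 (differ) -> 1
  row 28 [11100]: F1=1 F2=0 (differ) -> 1
  row 29 [11101]: F1=1 F2=0 (differ) -> 1
  row 30 [11110]: F1=1 F2=0 (differ) -> 1
  row 31 [11111]: F1=1 F2=0 (differ) -> 1
Full result column, 8 rows per line (p,q fixed per line; r,s,t runs 000..111 left to right):
  rows 0-7 [p,q=00]: 11111111  (ones: 8)
  rows 8-15 [p,q=01]: 11111111  (ones: 8)
  rows 16-23 [p,q=10]: 11111111  (ones: 8)
  rows 24-31 [p,q=11]: 11111111  (ones: 8)
Disagreements = 8+8+8+8 = 32

32


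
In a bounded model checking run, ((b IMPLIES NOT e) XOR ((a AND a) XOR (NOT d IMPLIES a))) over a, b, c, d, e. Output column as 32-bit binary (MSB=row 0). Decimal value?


Formula: ((b IMPLIES NOT e) XOR ((a AND a) XOR (NOT d IMPLIES a))) over a, b, c, d, e (32 rows)
Evaluate each row (bits = a,b,c,d,e, MSB first):
  row 0 [00000]: ((0 IMPLIES NOT 0) XOR ((0 AND 0) XOR (NOT 0 IMPLIES 0))) -> 1
  row 1 [00001]: ((0 IMPLIES NOT 1) XOR ((0 AND 0) XOR (NOT 0 IMPLIES 0))) -> 1
  row 2 [00010]: ((0 IMPLIES NOT 0) XOR ((0 AND 0) XOR (NOT 1 IMPLIES 0))) -> 0
  row 3 [00011]: ((0 IMPLIES NOT 1) XOR ((0 AND 0) XOR (NOT 1 IMPLIES 0))) -> 0
  row 4 [00100]: ((0 IMPLIES NOT 0) XOR ((0 AND 0) XOR (NOT 0 IMPLIES 0))) -> 1
  row 5 [00101]: ((0 IMPLIES NOT 1) XOR ((0 AND 0) XOR (NOT 0 IMPLIES 0))) -> 1
  row 6 [00110]: ((0 IMPLIES NOT 0) XOR ((0 AND 0) XOR (NOT 1 IMPLIES 0))) -> 0
  row 7 [00111]: ((0 IMPLIES NOT 1) XOR ((0 AND 0) XOR (NOT 1 IMPLIES 0))) -> 0
  row 8 [01000]: ((1 IMPLIES NOT 0) XOR ((0 AND 0) XOR (NOT 0 IMPLIES 0))) -> 1
  row 9 [01001]: ((1 IMPLIES NOT 1) XOR ((0 AND 0) XOR (NOT 0 IMPLIES 0))) -> 0
  row 10 [01010]: ((1 IMPLIES NOT 0) XOR ((0 AND 0) XOR (NOT 1 IMPLIES 0))) -> 0
  row 11 [01011]: ((1 IMPLIES NOT 1) XOR ((0 AND 0) XOR (NOT 1 IMPLIES 0))) -> 1
  row 12 [01100]: ((1 IMPLIES NOT 0) XOR ((0 AND 0) XOR (NOT 0 IMPLIES 0))) -> 1
  row 13 [01101]: ((1 IMPLIES NOT 1) XOR ((0 AND 0) XOR (NOT 0 IMPLIES 0))) -> 0
  row 14 [01110]: ((1 IMPLIES NOT 0) XOR ((0 AND 0) XOR (NOT 1 IMPLIES 0))) -> 0
  row 15 [01111]: ((1 IMPLIES NOT 1) XOR ((0 AND 0) XOR (NOT 1 IMPLIES 0))) -> 1
  row 16 [10000]: ((0 IMPLIES NOT 0) XOR ((1 AND 1) XOR (NOT 0 IMPLIES 1))) -> 1
  row 17 [10001]: ((0 IMPLIES NOT 1) XOR ((1 AND 1) XOR (NOT 0 IMPLIES 1))) -> 1
  row 18 [10010]: ((0 IMPLIES NOT 0) XOR ((1 AND 1) XOR (NOT 1 IMPLIES 1))) -> 1
  row 19 [10011]: ((0 IMPLIES NOT 1) XOR ((1 AND 1) XOR (NOT 1 IMPLIES 1))) -> 1
  row 20 [10100]: ((0 IMPLIES NOT 0) XOR ((1 AND 1) XOR (NOT 0 IMPLIES 1))) -> 1
  row 21 [10101]: ((0 IMPLIES NOT 1) XOR ((1 AND 1) XOR (NOT 0 IMPLIES 1))) -> 1
  row 22 [10110]: ((0 IMPLIES NOT 0) XOR ((1 AND 1) XOR (NOT 1 IMPLIES 1))) -> 1
  row 23 [10111]: ((0 IMPLIES NOT 1) XOR ((1 AND 1) XOR (NOT 1 IMPLIES 1))) -> 1
  row 24 [11000]: ((1 IMPLIES NOT 0) XOR ((1 AND 1) XOR (NOT 0 IMPLIES 1))) -> 1
  row 25 [11001]: ((1 IMPLIES NOT 1) XOR ((1 AND 1) XOR (NOT 0 IMPLIES 1))) -> 0
  row 26 [11010]: ((1 IMPLIES NOT 0) XOR ((1 AND 1) XOR (NOT 1 IMPLIES 1))) -> 1
  row 27 [11011]: ((1 IMPLIES NOT 1) XOR ((1 AND 1) XOR (NOT 1 IMPLIES 1))) -> 0
  row 28 [11100]: ((1 IMPLIES NOT 0) XOR ((1 AND 1) XOR (NOT 0 IMPLIES 1))) -> 1
  row 29 [11101]: ((1 IMPLIES NOT 1) XOR ((1 AND 1) XOR (NOT 0 IMPLIES 1))) -> 0
  row 30 [11110]: ((1 IMPLIES NOT 0) XOR ((1 AND 1) XOR (NOT 1 IMPLIES 1))) -> 1
  row 31 [11111]: ((1 IMPLIES NOT 1) XOR ((1 AND 1) XOR (NOT 1 IMPLIES 1))) -> 0
Full result column, 4 rows per line (a,b,c fixed per line; d,e runs 00..11 left to right):
  rows 0-3 [a,b,c=000]: 1100  = hex C
  rows 4-7 [a,b,c=001]: 1100  = hex C
  rows 8-11 [a,b,c=010]: 1001  = hex 9
  rows 12-15 [a,b,c=011]: 1001  = hex 9
  rows 16-19 [a,b,c=100]: 1111  = hex F
  rows 20-23 [a,b,c=101]: 1111  = hex F
  rows 24-27 [a,b,c=110]: 1010  = hex A
  rows 28-31 [a,b,c=111]: 1010  = hex A
Output column (row 0 .. row 31) = 11001100100110011111111110101010
Output column grouped in 4s = 1100 1100 1001 1001 1111 1111 1010 1010 = 0xCC99FFAA
Convert to decimal digit by digit (value = value*16 + digit):
  C -> 12
  12*16 + 12 (C) = 204
  204*16 + 9 = 3273
  3273*16 + 9 = 52377
  52377*16 + 15 (F) = 838047
  838047*16 + 15 (F) = 13408767
  13408767*16 + 10 (A) = 214540282
  214540282*16 + 10 (A) = 3432644522
Decimal = 3432644522

3432644522


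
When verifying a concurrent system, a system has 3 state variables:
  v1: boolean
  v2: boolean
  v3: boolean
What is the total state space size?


State space = product of domain sizes of all variables.
Domain sizes:
  v1 (boolean): 2
  v2 (boolean): 2
  v3 (boolean): 2
Product = 2 * 2 * 2 = 8

8


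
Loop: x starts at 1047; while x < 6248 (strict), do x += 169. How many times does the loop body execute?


Step 1: x goes from 1047 toward 6248 by 169; the body runs while x<6248, so iterations = ceil((bound-start)/step)
Step 2: Distance=5201
Step 3: ceil(5201/169)=31

31


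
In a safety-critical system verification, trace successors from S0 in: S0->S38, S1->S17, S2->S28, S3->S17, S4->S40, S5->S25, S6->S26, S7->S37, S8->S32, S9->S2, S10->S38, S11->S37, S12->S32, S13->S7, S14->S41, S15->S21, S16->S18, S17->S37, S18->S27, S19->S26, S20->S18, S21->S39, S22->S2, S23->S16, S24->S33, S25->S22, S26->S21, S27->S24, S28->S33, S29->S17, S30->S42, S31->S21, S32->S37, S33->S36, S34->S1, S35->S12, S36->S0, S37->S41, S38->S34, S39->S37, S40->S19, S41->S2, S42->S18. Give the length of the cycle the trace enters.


Trace from S0 until a state repeats:
  S0 -> S38 -> S34 -> S1 -> S17 -> S37 -> S41 -> S2 -> S28 -> S33 -> S36 -> S0
S0 first seen at step 0, revisited at step 11.
Cycle length = 11 - 0 = 11

11


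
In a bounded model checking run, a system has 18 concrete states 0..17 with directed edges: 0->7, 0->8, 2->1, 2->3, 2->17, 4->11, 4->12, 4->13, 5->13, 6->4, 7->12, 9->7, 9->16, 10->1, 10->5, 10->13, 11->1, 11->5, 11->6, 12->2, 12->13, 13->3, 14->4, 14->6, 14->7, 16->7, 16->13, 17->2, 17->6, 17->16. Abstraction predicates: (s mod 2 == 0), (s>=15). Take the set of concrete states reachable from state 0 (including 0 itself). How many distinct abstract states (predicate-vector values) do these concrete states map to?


BFS from 0:
Concrete reachable: {0, 1, 2, 3, 4, 5, 6, 7, 8, 11, 12, 13, 16, 17}
Abstract via predicates (s mod 2 == 0), (s>=15):
  (0,0) <- {1, 3, 5, 7, 11, 13}
  (0,1) <- {17}
  (1,0) <- {0, 2, 4, 6, 8, 12}
  (1,1) <- {16}
Distinct abstract states = 4

4


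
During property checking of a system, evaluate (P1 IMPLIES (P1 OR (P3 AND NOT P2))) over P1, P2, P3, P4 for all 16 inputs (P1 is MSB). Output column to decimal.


Formula: (P1 IMPLIES (P1 OR (P3 AND NOT P2))) over P1, P2, P3, P4 (16 rows)
Evaluate each row (bits = P1,P2,P3,P4, MSB first):
  row 0 [0000]: (0 IMPLIES (0 OR (0 AND NOT 0))) -> 1
  row 1 [0001]: (0 IMPLIES (0 OR (0 AND NOT 0))) -> 1
  row 2 [0010]: (0 IMPLIES (0 OR (1 AND NOT 0))) -> 1
  row 3 [0011]: (0 IMPLIES (0 OR (1 AND NOT 0))) -> 1
  row 4 [0100]: (0 IMPLIES (0 OR (0 AND NOT 1))) -> 1
  row 5 [0101]: (0 IMPLIES (0 OR (0 AND NOT 1))) -> 1
  row 6 [0110]: (0 IMPLIES (0 OR (1 AND NOT 1))) -> 1
  row 7 [0111]: (0 IMPLIES (0 OR (1 AND NOT 1))) -> 1
  row 8 [1000]: (1 IMPLIES (1 OR (0 AND NOT 0))) -> 1
  row 9 [1001]: (1 IMPLIES (1 OR (0 AND NOT 0))) -> 1
  row 10 [1010]: (1 IMPLIES (1 OR (1 AND NOT 0))) -> 1
  row 11 [1011]: (1 IMPLIES (1 OR (1 AND NOT 0))) -> 1
  row 12 [1100]: (1 IMPLIES (1 OR (0 AND NOT 1))) -> 1
  row 13 [1101]: (1 IMPLIES (1 OR (0 AND NOT 1))) -> 1
  row 14 [1110]: (1 IMPLIES (1 OR (1 AND NOT 1))) -> 1
  row 15 [1111]: (1 IMPLIES (1 OR (1 AND NOT 1))) -> 1
Full result column, 4 rows per line (P1,P2 fixed per line; P3,P4 runs 00..11 left to right):
  rows 0-3 [P1,P2=00]: 1111  = hex F
  rows 4-7 [P1,P2=01]: 1111  = hex F
  rows 8-11 [P1,P2=10]: 1111  = hex F
  rows 12-15 [P1,P2=11]: 1111  = hex F
Output column (row 0 .. row 15) = 1111111111111111
Output column grouped in 4s = 1111 1111 1111 1111 = 0xFFFF
Convert to decimal digit by digit (value = value*16 + digit):
  F -> 15
  15*16 + 15 (F) = 255
  255*16 + 15 (F) = 4095
  4095*16 + 15 (F) = 65535
Decimal = 65535

65535


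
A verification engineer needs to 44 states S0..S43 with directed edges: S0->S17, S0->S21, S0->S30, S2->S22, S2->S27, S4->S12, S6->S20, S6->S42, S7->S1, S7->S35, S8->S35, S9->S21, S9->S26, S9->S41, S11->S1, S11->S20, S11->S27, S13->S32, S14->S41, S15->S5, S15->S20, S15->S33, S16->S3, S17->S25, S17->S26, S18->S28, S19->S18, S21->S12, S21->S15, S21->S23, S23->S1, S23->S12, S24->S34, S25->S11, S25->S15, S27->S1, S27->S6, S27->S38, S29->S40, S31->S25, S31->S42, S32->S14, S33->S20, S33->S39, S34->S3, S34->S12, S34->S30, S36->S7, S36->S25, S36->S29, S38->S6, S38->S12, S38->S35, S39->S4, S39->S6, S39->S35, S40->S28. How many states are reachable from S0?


BFS from S0:
  layer 0: {S0}
  layer 1: {S17, S21, S30}
  layer 2: {S12, S15, S23, S25, S26}
  layer 3: {S1, S5, S11, S20, S33}
  layer 4: {S27, S39}
  layer 5: {S4, S6, S35, S38}
  layer 6: {S42}
Reachable set: {S0, S1, S4, S5, S6, S11, S12, S15, S17, S20, S21, S23, S25, S26, S27, S30, S33, S35, S38, S39, S42}
Count = 21

21


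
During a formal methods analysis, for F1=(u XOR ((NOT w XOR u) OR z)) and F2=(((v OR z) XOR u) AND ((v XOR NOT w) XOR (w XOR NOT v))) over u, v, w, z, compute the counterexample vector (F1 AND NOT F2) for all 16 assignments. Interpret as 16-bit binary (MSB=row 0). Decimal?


F1 = (u XOR ((NOT w XOR u) OR z))
F2 = (((v OR z) XOR u) AND ((v XOR NOT w) XOR (w XOR NOT v)))
Counterexample to F1=>F2 is where F1=1 and F2=0.
Evaluate each row (bits = u,v,w,z, MSB first):
  row 0 [0000]: F1=1 F2=0 -> F1&~F2 -> 1
  row 1 [0001]: F1=1 F2=0 -> F1&~F2 -> 1
  row 2 [0010]: F1=0 F2=0 -> F1&~F2 -> 0
  row 3 [0011]: F1=1 F2=0 -> F1&~F2 -> 1
  row 4 [0100]: F1=1 F2=0 -> F1&~F2 -> 1
  row 5 [0101]: F1=1 F2=0 -> F1&~F2 -> 1
  row 6 [0110]: F1=0 F2=0 -> F1&~F2 -> 0
  row 7 [0111]: F1=1 F2=0 -> F1&~F2 -> 1
  row 8 [1000]: F1=1 F2=0 -> F1&~F2 -> 1
  row 9 [1001]: F1=0 F2=0 -> F1&~F2 -> 0
  row 10 [1010]: F1=0 F2=0 -> F1&~F2 -> 0
  row 11 [1011]: F1=0 F2=0 -> F1&~F2 -> 0
  row 12 [1100]: F1=1 F2=0 -> F1&~F2 -> 1
  row 13 [1101]: F1=0 F2=0 -> F1&~F2 -> 0
  row 14 [1110]: F1=0 F2=0 -> F1&~F2 -> 0
  row 15 [1111]: F1=0 F2=0 -> F1&~F2 -> 0
Full result column, 4 rows per line (u,v fixed per line; w,z runs 00..11 left to right):
  rows 0-3 [u,v=00]: 1101  = hex D
  rows 4-7 [u,v=01]: 1101  = hex D
  rows 8-11 [u,v=10]: 1000  = hex 8
  rows 12-15 [u,v=11]: 1000  = hex 8
Counterexample vector (row 0 .. row 15) = 1101110110001000
Output column grouped in 4s = 1101 1101 1000 1000 = 0xDD88
Convert to decimal digit by digit (value = value*16 + digit):
  D -> 13
  13*16 + 13 (D) = 221
  221*16 + 8 = 3544
  3544*16 + 8 = 56712
Decimal = 56712

56712


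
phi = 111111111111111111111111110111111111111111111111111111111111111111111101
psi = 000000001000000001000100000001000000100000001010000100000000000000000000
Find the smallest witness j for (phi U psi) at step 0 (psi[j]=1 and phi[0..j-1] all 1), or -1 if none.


(phi U psi) at 0: need smallest j with psi[j]=1 and phi[i]=1 for all i in [0,j).
Scan from step 0:
  step 0: phi=1, psi=0 -> continue
  step 1: phi=1, psi=0 -> continue
  step 2: phi=1, psi=0 -> continue
  step 3: phi=1, psi=0 -> continue
  step 8: psi=1 and phi held for [0,8) -> witness found
Witness step = 8

8


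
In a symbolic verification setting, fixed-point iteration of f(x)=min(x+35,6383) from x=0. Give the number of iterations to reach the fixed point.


Step 1: x=0, cap=6383, increment=35
Step 2: x grows by 35 each step until capped at 6383; fixed point is x=6383
Step 3: iterations = ceil(6383/35) = 183

183


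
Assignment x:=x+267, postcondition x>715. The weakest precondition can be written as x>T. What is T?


Formula: wp(x:=E, P) = P[E/x] (substitute E for x in postcondition)
Step 1: Postcondition: x>715
Step 2: Substitute x+267 for x: x+267>715
Step 3: Solve for x: x > 715-267 = 448

448


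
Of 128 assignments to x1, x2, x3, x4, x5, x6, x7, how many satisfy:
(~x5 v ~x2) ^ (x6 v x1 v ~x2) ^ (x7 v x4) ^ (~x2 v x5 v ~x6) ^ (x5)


CNF with 5 clauses over 7 vars (128 assignments).
An assignment satisfies CNF iff every clause has >=1 true literal.
Check each row (bits = x1,x2,x3,x4,x5,x6,x7; clause T/F shown):
  row 0 [0000000]: clauses=TTFTF -> 0
  row 1 [0000001]: clauses=TTTTF -> 0
  row 2 [0000010]: clauses=TTFTF -> 0
  row 3 [0000011]: clauses=TTTTF -> 0
  row 4 [0000100]: clauses=TTFTT -> 0
  (every remaining row is evaluated the same way; all 128 results are listed next)
Full result column, 8 rows per line (x1,x2,x3,x4 fixed per line; x5,x6,x7 runs 000..111 left to right):
  rows 0-7 [x1,x2,x3,x4=0000]: 00000101  (ones: 2)
  rows 8-15 [x1,x2,x3,x4=0001]: 00001111  (ones: 4)
  rows 16-23 [x1,x2,x3,x4=0010]: 00000101  (ones: 2)
  rows 24-31 [x1,x2,x3,x4=0011]: 00001111  (ones: 4)
  rows 32-39 [x1,x2,x3,x4=0100]: 00000000  (ones: 0)
  rows 40-47 [x1,x2,x3,x4=0101]: 00000000  (ones: 0)
  rows 48-55 [x1,x2,x3,x4=0110]: 00000000  (ones: 0)
  rows 56-63 [x1,x2,x3,x4=0111]: 00000000  (ones: 0)
  rows 64-71 [x1,x2,x3,x4=1000]: 00000101  (ones: 2)
  rows 72-79 [x1,x2,x3,x4=1001]: 00001111  (ones: 4)
  rows 80-87 [x1,x2,x3,x4=1010]: 00000101  (ones: 2)
  rows 88-95 [x1,x2,x3,x4=1011]: 00001111  (ones: 4)
  rows 96-103 [x1,x2,x3,x4=1100]: 00000000  (ones: 0)
  rows 104-111 [x1,x2,x3,x4=1101]: 00000000  (ones: 0)
  rows 112-119 [x1,x2,x3,x4=1110]: 00000000  (ones: 0)
  rows 120-127 [x1,x2,x3,x4=1111]: 00000000  (ones: 0)
Satisfying assignments = 2+4+2+4+0+0+0+0+2+4+2+4+0+0+0+0 = 24

24


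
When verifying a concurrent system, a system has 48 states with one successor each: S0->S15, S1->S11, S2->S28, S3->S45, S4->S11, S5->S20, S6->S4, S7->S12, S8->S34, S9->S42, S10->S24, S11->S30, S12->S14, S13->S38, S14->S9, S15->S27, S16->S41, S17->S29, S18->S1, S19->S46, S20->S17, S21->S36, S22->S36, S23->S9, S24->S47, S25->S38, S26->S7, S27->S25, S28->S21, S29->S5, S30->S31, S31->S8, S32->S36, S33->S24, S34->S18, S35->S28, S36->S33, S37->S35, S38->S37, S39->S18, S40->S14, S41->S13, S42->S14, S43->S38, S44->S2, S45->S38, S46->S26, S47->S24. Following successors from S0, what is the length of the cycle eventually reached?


Trace from S0 until a state repeats:
  S0 -> S15 -> S27 -> S25 -> S38 -> S37 -> S35 -> S28 -> S21 -> S36 -> S33 -> S24 -> S47 -> S24
S24 first seen at step 11, revisited at step 13.
Cycle length = 13 - 11 = 2

2


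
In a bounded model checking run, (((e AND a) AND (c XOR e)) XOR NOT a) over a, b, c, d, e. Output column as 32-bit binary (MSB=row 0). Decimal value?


Formula: (((e AND a) AND (c XOR e)) XOR NOT a) over a, b, c, d, e (32 rows)
Evaluate each row (bits = a,b,c,d,e, MSB first):
  row 0 [00000]: (((0 AND 0) AND (0 XOR 0)) XOR NOT 0) -> 1
  row 1 [00001]: (((1 AND 0) AND (0 XOR 1)) XOR NOT 0) -> 1
  row 2 [00010]: (((0 AND 0) AND (0 XOR 0)) XOR NOT 0) -> 1
  row 3 [00011]: (((1 AND 0) AND (0 XOR 1)) XOR NOT 0) -> 1
  row 4 [00100]: (((0 AND 0) AND (1 XOR 0)) XOR NOT 0) -> 1
  row 5 [00101]: (((1 AND 0) AND (1 XOR 1)) XOR NOT 0) -> 1
  row 6 [00110]: (((0 AND 0) AND (1 XOR 0)) XOR NOT 0) -> 1
  row 7 [00111]: (((1 AND 0) AND (1 XOR 1)) XOR NOT 0) -> 1
  row 8 [01000]: (((0 AND 0) AND (0 XOR 0)) XOR NOT 0) -> 1
  row 9 [01001]: (((1 AND 0) AND (0 XOR 1)) XOR NOT 0) -> 1
  row 10 [01010]: (((0 AND 0) AND (0 XOR 0)) XOR NOT 0) -> 1
  row 11 [01011]: (((1 AND 0) AND (0 XOR 1)) XOR NOT 0) -> 1
  row 12 [01100]: (((0 AND 0) AND (1 XOR 0)) XOR NOT 0) -> 1
  row 13 [01101]: (((1 AND 0) AND (1 XOR 1)) XOR NOT 0) -> 1
  row 14 [01110]: (((0 AND 0) AND (1 XOR 0)) XOR NOT 0) -> 1
  row 15 [01111]: (((1 AND 0) AND (1 XOR 1)) XOR NOT 0) -> 1
  row 16 [10000]: (((0 AND 1) AND (0 XOR 0)) XOR NOT 1) -> 0
  row 17 [10001]: (((1 AND 1) AND (0 XOR 1)) XOR NOT 1) -> 1
  row 18 [10010]: (((0 AND 1) AND (0 XOR 0)) XOR NOT 1) -> 0
  row 19 [10011]: (((1 AND 1) AND (0 XOR 1)) XOR NOT 1) -> 1
  row 20 [10100]: (((0 AND 1) AND (1 XOR 0)) XOR NOT 1) -> 0
  row 21 [10101]: (((1 AND 1) AND (1 XOR 1)) XOR NOT 1) -> 0
  row 22 [10110]: (((0 AND 1) AND (1 XOR 0)) XOR NOT 1) -> 0
  row 23 [10111]: (((1 AND 1) AND (1 XOR 1)) XOR NOT 1) -> 0
  row 24 [11000]: (((0 AND 1) AND (0 XOR 0)) XOR NOT 1) -> 0
  row 25 [11001]: (((1 AND 1) AND (0 XOR 1)) XOR NOT 1) -> 1
  row 26 [11010]: (((0 AND 1) AND (0 XOR 0)) XOR NOT 1) -> 0
  row 27 [11011]: (((1 AND 1) AND (0 XOR 1)) XOR NOT 1) -> 1
  row 28 [11100]: (((0 AND 1) AND (1 XOR 0)) XOR NOT 1) -> 0
  row 29 [11101]: (((1 AND 1) AND (1 XOR 1)) XOR NOT 1) -> 0
  row 30 [11110]: (((0 AND 1) AND (1 XOR 0)) XOR NOT 1) -> 0
  row 31 [11111]: (((1 AND 1) AND (1 XOR 1)) XOR NOT 1) -> 0
Full result column, 4 rows per line (a,b,c fixed per line; d,e runs 00..11 left to right):
  rows 0-3 [a,b,c=000]: 1111  = hex F
  rows 4-7 [a,b,c=001]: 1111  = hex F
  rows 8-11 [a,b,c=010]: 1111  = hex F
  rows 12-15 [a,b,c=011]: 1111  = hex F
  rows 16-19 [a,b,c=100]: 0101  = hex 5
  rows 20-23 [a,b,c=101]: 0000  = hex 0
  rows 24-27 [a,b,c=110]: 0101  = hex 5
  rows 28-31 [a,b,c=111]: 0000  = hex 0
Output column (row 0 .. row 31) = 11111111111111110101000001010000
Output column grouped in 4s = 1111 1111 1111 1111 0101 0000 0101 0000 = 0xFFFF5050
Convert to decimal digit by digit (value = value*16 + digit):
  F -> 15
  15*16 + 15 (F) = 255
  255*16 + 15 (F) = 4095
  4095*16 + 15 (F) = 65535
  65535*16 + 5 = 1048565
  1048565*16 + 0 = 16777040
  16777040*16 + 5 = 268432645
  268432645*16 + 0 = 4294922320
Decimal = 4294922320

4294922320


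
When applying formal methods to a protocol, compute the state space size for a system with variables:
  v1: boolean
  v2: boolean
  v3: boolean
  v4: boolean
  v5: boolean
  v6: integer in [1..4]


State space = product of domain sizes of all variables.
Domain sizes:
  v1 (boolean): 2
  v2 (boolean): 2
  v3 (boolean): 2
  v4 (boolean): 2
  v5 (boolean): 2
  v6 (integer in [1..4]): 4
Product = 2 * 2 * 2 * 2 * 2 * 4 = 128

128


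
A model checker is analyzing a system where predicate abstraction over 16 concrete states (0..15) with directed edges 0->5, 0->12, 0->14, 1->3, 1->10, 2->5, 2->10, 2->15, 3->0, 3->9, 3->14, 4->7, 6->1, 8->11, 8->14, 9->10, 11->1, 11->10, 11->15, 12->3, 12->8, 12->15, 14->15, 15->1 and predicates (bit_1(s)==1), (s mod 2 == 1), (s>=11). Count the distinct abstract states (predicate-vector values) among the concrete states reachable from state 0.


BFS from 0:
Concrete reachable: {0, 1, 3, 5, 8, 9, 10, 11, 12, 14, 15}
Abstract via predicates (bit_1(s)==1), (s mod 2 == 1), (s>=11):
  (0,0,0) <- {0, 8}
  (0,0,1) <- {12}
  (0,1,0) <- {1, 5, 9}
  (1,0,0) <- {10}
  (1,0,1) <- {14}
  (1,1,0) <- {3}
  (1,1,1) <- {11, 15}
Distinct abstract states = 7

7


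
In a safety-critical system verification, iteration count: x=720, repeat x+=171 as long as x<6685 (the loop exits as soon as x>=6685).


Step 1: x goes from 720 toward 6685 by 171; the body runs while x<6685, so iterations = ceil((bound-start)/step)
Step 2: Distance=5965
Step 3: ceil(5965/171)=35

35


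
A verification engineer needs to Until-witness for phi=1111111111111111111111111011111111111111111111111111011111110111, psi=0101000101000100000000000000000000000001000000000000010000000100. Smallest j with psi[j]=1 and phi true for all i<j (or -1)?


(phi U psi) at 0: need smallest j with psi[j]=1 and phi[i]=1 for all i in [0,j).
Scan from step 0:
  step 0: phi=1, psi=0 -> continue
  step 1: psi=1 and phi held for [0,1) -> witness found
Witness step = 1

1


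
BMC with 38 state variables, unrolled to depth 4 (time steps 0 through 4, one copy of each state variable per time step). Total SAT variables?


BMC unrolls to depth k, creating one copy of each state var for steps 0..k.
Step count = 4 + 1 = 5 (steps 0 through 4)
Vars per step = 38
Total = 38 * 5 = 190

190


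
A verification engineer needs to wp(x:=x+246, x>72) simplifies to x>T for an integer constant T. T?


Formula: wp(x:=E, P) = P[E/x] (substitute E for x in postcondition)
Step 1: Postcondition: x>72
Step 2: Substitute x+246 for x: x+246>72
Step 3: Solve for x: x > 72-246 = -174

-174


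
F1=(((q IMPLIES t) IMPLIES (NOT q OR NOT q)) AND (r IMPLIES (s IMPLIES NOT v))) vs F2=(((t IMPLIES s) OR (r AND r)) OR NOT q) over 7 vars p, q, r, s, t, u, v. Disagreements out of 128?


F1 = (((q IMPLIES t) IMPLIES (NOT q OR NOT q)) AND (r IMPLIES (s IMPLIES NOT v)))
F2 = (((t IMPLIES s) OR (r AND r)) OR NOT q)
Evaluate both on each of 128 rows (bits = p,q,r,s,t,u,v):
  row 0 [0000000]: F1=1 F2=1 -> 0
  row 1 [0000001]: F1=1 F2=1 -> 0
  row 2 [0000010]: F1=1 F2=1 -> 0
  row 3 [0000011]: F1=1 F2=1 -> 0
  row 4 [0000100]: F1=1 F2=1 -> 0
  (every remaining row is evaluated the same way; all 128 results are listed next)
Full result column, 8 rows per line (p,q,r,s fixed per line; t,u,v runs 000..111 left to right):
  rows 0-7 [p,q,r,s=0000]: 00000000  (ones: 0)
  rows 8-15 [p,q,r,s=0001]: 00000000  (ones: 0)
  rows 16-23 [p,q,r,s=0010]: 00000000  (ones: 0)
  rows 24-31 [p,q,r,s=0011]: 01010101  (ones: 4)
  rows 32-39 [p,q,r,s=0100]: 00000000  (ones: 0)
  rows 40-47 [p,q,r,s=0101]: 00001111  (ones: 4)
  rows 48-55 [p,q,r,s=0110]: 00001111  (ones: 4)
  rows 56-63 [p,q,r,s=0111]: 01011111  (ones: 6)
  rows 64-71 [p,q,r,s=1000]: 00000000  (ones: 0)
  rows 72-79 [p,q,r,s=1001]: 00000000  (ones: 0)
  rows 80-87 [p,q,r,s=1010]: 00000000  (ones: 0)
  rows 88-95 [p,q,r,s=1011]: 01010101  (ones: 4)
  rows 96-103 [p,q,r,s=1100]: 00000000  (ones: 0)
  rows 104-111 [p,q,r,s=1101]: 00001111  (ones: 4)
  rows 112-119 [p,q,r,s=1110]: 00001111  (ones: 4)
  rows 120-127 [p,q,r,s=1111]: 01011111  (ones: 6)
Disagreements = 0+0+0+4+0+4+4+6+0+0+0+4+0+4+4+6 = 36

36


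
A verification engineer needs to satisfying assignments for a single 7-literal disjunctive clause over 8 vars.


Step 1: Total=2^8=256
Step 2: Unsat when all 7 false: 2^1=2
Step 3: Sat=256-2=254

254


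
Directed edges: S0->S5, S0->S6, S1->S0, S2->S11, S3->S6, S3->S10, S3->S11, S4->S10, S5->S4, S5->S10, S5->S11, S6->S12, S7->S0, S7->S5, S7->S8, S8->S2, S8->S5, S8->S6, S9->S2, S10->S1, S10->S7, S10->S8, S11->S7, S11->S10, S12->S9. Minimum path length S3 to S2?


BFS layer-by-layer from S3:
  dist 0: {S3}
  dist 1: {S6, S10, S11}
  dist 2: {S1, S7, S8, S12}
  dist 3: {S0, S2, S5, S9}
  -> S2 reached at distance 3
Shortest path length = 3

3


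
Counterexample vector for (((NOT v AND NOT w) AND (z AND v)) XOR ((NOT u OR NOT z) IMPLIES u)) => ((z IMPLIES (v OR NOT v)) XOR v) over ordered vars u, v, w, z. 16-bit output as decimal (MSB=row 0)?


F1 = (((NOT v AND NOT w) AND (z AND v)) XOR ((NOT u OR NOT z) IMPLIES u))
F2 = ((z IMPLIES (v OR NOT v)) XOR v)
Counterexample to F1=>F2 is where F1=1 and F2=0.
Evaluate each row (bits = u,v,w,z, MSB first):
  row 0 [0000]: F1=0 F2=1 -> F1&~F2 -> 0
  row 1 [0001]: F1=0 F2=1 -> F1&~F2 -> 0
  row 2 [0010]: F1=0 F2=1 -> F1&~F2 -> 0
  row 3 [0011]: F1=0 F2=1 -> F1&~F2 -> 0
  row 4 [0100]: F1=0 F2=0 -> F1&~F2 -> 0
  row 5 [0101]: F1=0 F2=0 -> F1&~F2 -> 0
  row 6 [0110]: F1=0 F2=0 -> F1&~F2 -> 0
  row 7 [0111]: F1=0 F2=0 -> F1&~F2 -> 0
  row 8 [1000]: F1=1 F2=1 -> F1&~F2 -> 0
  row 9 [1001]: F1=1 F2=1 -> F1&~F2 -> 0
  row 10 [1010]: F1=1 F2=1 -> F1&~F2 -> 0
  row 11 [1011]: F1=1 F2=1 -> F1&~F2 -> 0
  row 12 [1100]: F1=1 F2=0 -> F1&~F2 -> 1
  row 13 [1101]: F1=1 F2=0 -> F1&~F2 -> 1
  row 14 [1110]: F1=1 F2=0 -> F1&~F2 -> 1
  row 15 [1111]: F1=1 F2=0 -> F1&~F2 -> 1
Full result column, 4 rows per line (u,v fixed per line; w,z runs 00..11 left to right):
  rows 0-3 [u,v=00]: 0000  = hex 0
  rows 4-7 [u,v=01]: 0000  = hex 0
  rows 8-11 [u,v=10]: 0000  = hex 0
  rows 12-15 [u,v=11]: 1111  = hex F
Counterexample vector (row 0 .. row 15) = 0000000000001111
Output column grouped in 4s = 0000 0000 0000 1111 = 0x000F
Convert to decimal digit by digit (value = value*16 + digit):
  0 -> 0
  0*16 + 0 = 0
  0*16 + 0 = 0
  0*16 + 15 (F) = 15
Decimal = 15

15


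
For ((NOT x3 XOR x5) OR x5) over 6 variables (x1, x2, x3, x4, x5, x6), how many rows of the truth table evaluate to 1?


Formula: ((NOT x3 XOR x5) OR x5) over 6 vars (64 rows)
Evaluate each row (x1, x2, x3, x4, x5, x6 as bits, MSB first):
  row 0 [000000]: ((NOT 0 XOR 0) OR 0) -> 1
  row 1 [000001]: ((NOT 0 XOR 0) OR 0) -> 1
  row 2 [000010]: ((NOT 0 XOR 1) OR 1) -> 1
  row 3 [000011]: ((NOT 0 XOR 1) OR 1) -> 1
  row 4 [000100]: ((NOT 0 XOR 0) OR 0) -> 1
  (every remaining row is evaluated the same way; all 64 results are listed next)
Full result column, 8 rows per line (x1,x2,x3 fixed per line; x4,x5,x6 runs 000..111 left to right):
  rows 0-7 [x1,x2,x3=000]: 11111111  (ones: 8)
  rows 8-15 [x1,x2,x3=001]: 00110011  (ones: 4)
  rows 16-23 [x1,x2,x3=010]: 11111111  (ones: 8)
  rows 24-31 [x1,x2,x3=011]: 00110011  (ones: 4)
  rows 32-39 [x1,x2,x3=100]: 11111111  (ones: 8)
  rows 40-47 [x1,x2,x3=101]: 00110011  (ones: 4)
  rows 48-55 [x1,x2,x3=110]: 11111111  (ones: 8)
  rows 56-63 [x1,x2,x3=111]: 00110011  (ones: 4)
Count of 1-rows = 8+4+8+4+8+4+8+4 = 48

48


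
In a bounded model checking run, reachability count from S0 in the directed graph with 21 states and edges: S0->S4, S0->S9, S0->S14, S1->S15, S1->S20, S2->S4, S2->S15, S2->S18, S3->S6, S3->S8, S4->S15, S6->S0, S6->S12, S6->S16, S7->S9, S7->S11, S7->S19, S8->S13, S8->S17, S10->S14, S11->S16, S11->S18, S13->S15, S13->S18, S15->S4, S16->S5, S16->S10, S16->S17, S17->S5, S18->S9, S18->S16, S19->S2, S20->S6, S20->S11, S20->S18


BFS from S0:
  layer 0: {S0}
  layer 1: {S4, S9, S14}
  layer 2: {S15}
Reachable set: {S0, S4, S9, S14, S15}
Count = 5

5


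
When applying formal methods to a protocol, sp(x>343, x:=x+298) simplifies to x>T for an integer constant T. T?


Formula: sp(P, x:=E) = exists old_x. (x = E[old_x/x]) AND P[old_x/x] (old_x is the value of x before the assignment; eliminate old_x by solving x = E[old_x/x] for old_x)
Step 1: Precondition P: x>343, i.e. old_x > 343
Step 2: Assignment gives x = old_x + 298, so old_x = x - 298
Step 3: Substitute into P: x - 298 > 343
Step 4: Simplify: x > 343+298 = 641

641


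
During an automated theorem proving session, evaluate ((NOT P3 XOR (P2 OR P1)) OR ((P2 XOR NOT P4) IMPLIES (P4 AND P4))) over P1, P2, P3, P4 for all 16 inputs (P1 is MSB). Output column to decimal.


Formula: ((NOT P3 XOR (P2 OR P1)) OR ((P2 XOR NOT P4) IMPLIES (P4 AND P4))) over P1, P2, P3, P4 (16 rows)
Evaluate each row (bits = P1,P2,P3,P4, MSB first):
  row 0 [0000]: ((NOT 0 XOR (0 OR 0)) OR ((0 XOR NOT 0) IMPLIES (0 AND 0))) -> 1
  row 1 [0001]: ((NOT 0 XOR (0 OR 0)) OR ((0 XOR NOT 1) IMPLIES (1 AND 1))) -> 1
  row 2 [0010]: ((NOT 1 XOR (0 OR 0)) OR ((0 XOR NOT 0) IMPLIES (0 AND 0))) -> 0
  row 3 [0011]: ((NOT 1 XOR (0 OR 0)) OR ((0 XOR NOT 1) IMPLIES (1 AND 1))) -> 1
  row 4 [0100]: ((NOT 0 XOR (1 OR 0)) OR ((1 XOR NOT 0) IMPLIES (0 AND 0))) -> 1
  row 5 [0101]: ((NOT 0 XOR (1 OR 0)) OR ((1 XOR NOT 1) IMPLIES (1 AND 1))) -> 1
  row 6 [0110]: ((NOT 1 XOR (1 OR 0)) OR ((1 XOR NOT 0) IMPLIES (0 AND 0))) -> 1
  row 7 [0111]: ((NOT 1 XOR (1 OR 0)) OR ((1 XOR NOT 1) IMPLIES (1 AND 1))) -> 1
  row 8 [1000]: ((NOT 0 XOR (0 OR 1)) OR ((0 XOR NOT 0) IMPLIES (0 AND 0))) -> 0
  row 9 [1001]: ((NOT 0 XOR (0 OR 1)) OR ((0 XOR NOT 1) IMPLIES (1 AND 1))) -> 1
  row 10 [1010]: ((NOT 1 XOR (0 OR 1)) OR ((0 XOR NOT 0) IMPLIES (0 AND 0))) -> 1
  row 11 [1011]: ((NOT 1 XOR (0 OR 1)) OR ((0 XOR NOT 1) IMPLIES (1 AND 1))) -> 1
  row 12 [1100]: ((NOT 0 XOR (1 OR 1)) OR ((1 XOR NOT 0) IMPLIES (0 AND 0))) -> 1
  row 13 [1101]: ((NOT 0 XOR (1 OR 1)) OR ((1 XOR NOT 1) IMPLIES (1 AND 1))) -> 1
  row 14 [1110]: ((NOT 1 XOR (1 OR 1)) OR ((1 XOR NOT 0) IMPLIES (0 AND 0))) -> 1
  row 15 [1111]: ((NOT 1 XOR (1 OR 1)) OR ((1 XOR NOT 1) IMPLIES (1 AND 1))) -> 1
Full result column, 4 rows per line (P1,P2 fixed per line; P3,P4 runs 00..11 left to right):
  rows 0-3 [P1,P2=00]: 1101  = hex D
  rows 4-7 [P1,P2=01]: 1111  = hex F
  rows 8-11 [P1,P2=10]: 0111  = hex 7
  rows 12-15 [P1,P2=11]: 1111  = hex F
Output column (row 0 .. row 15) = 1101111101111111
Output column grouped in 4s = 1101 1111 0111 1111 = 0xDF7F
Convert to decimal digit by digit (value = value*16 + digit):
  D -> 13
  13*16 + 15 (F) = 223
  223*16 + 7 = 3575
  3575*16 + 15 (F) = 57215
Decimal = 57215

57215


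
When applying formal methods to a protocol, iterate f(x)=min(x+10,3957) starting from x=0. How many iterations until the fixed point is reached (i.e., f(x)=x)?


Step 1: x=0, cap=3957, increment=10
Step 2: x grows by 10 each step until capped at 3957; fixed point is x=3957
Step 3: iterations = ceil(3957/10) = 396

396


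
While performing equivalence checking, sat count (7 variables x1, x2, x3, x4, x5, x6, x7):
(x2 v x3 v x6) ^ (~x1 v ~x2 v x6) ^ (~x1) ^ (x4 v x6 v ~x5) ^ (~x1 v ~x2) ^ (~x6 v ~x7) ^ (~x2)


CNF with 7 clauses over 7 vars (128 assignments).
An assignment satisfies CNF iff every clause has >=1 true literal.
Check each row (bits = x1,x2,x3,x4,x5,x6,x7; clause T/F shown):
  row 0 [0000000]: clauses=FTTTTTT -> 0
  row 1 [0000001]: clauses=FTTTTTT -> 0
  row 2 [0000010]: clauses=TTTTTTT -> 1
  row 3 [0000011]: clauses=TTTTTFT -> 0
  row 4 [0000100]: clauses=FTTFTTT -> 0
  (every remaining row is evaluated the same way; all 128 results are listed next)
Full result column, 8 rows per line (x1,x2,x3,x4 fixed per line; x5,x6,x7 runs 000..111 left to right):
  rows 0-7 [x1,x2,x3,x4=0000]: 00100010  (ones: 2)
  rows 8-15 [x1,x2,x3,x4=0001]: 00100010  (ones: 2)
  rows 16-23 [x1,x2,x3,x4=0010]: 11100010  (ones: 4)
  rows 24-31 [x1,x2,x3,x4=0011]: 11101110  (ones: 6)
  rows 32-39 [x1,x2,x3,x4=0100]: 00000000  (ones: 0)
  rows 40-47 [x1,x2,x3,x4=0101]: 00000000  (ones: 0)
  rows 48-55 [x1,x2,x3,x4=0110]: 00000000  (ones: 0)
  rows 56-63 [x1,x2,x3,x4=0111]: 00000000  (ones: 0)
  rows 64-71 [x1,x2,x3,x4=1000]: 00000000  (ones: 0)
  rows 72-79 [x1,x2,x3,x4=1001]: 00000000  (ones: 0)
  rows 80-87 [x1,x2,x3,x4=1010]: 00000000  (ones: 0)
  rows 88-95 [x1,x2,x3,x4=1011]: 00000000  (ones: 0)
  rows 96-103 [x1,x2,x3,x4=1100]: 00000000  (ones: 0)
  rows 104-111 [x1,x2,x3,x4=1101]: 00000000  (ones: 0)
  rows 112-119 [x1,x2,x3,x4=1110]: 00000000  (ones: 0)
  rows 120-127 [x1,x2,x3,x4=1111]: 00000000  (ones: 0)
Satisfying assignments = 2+2+4+6+0+0+0+0+0+0+0+0+0+0+0+0 = 14

14
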